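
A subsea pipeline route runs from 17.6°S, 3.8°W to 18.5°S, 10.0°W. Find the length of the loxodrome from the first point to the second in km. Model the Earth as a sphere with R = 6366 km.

663 km

Rhumb course C = atan2(Δλ, Δψ) with Δψ = ln[tan(π/4+φ₂/2)/tan(π/4+φ₁/2)] = -0.0165, Δλ = -0.1082 → C = 261.32°
d = R·|Δφ| / |cos C| = 6366·0.01571 / 0.15093 = 663 km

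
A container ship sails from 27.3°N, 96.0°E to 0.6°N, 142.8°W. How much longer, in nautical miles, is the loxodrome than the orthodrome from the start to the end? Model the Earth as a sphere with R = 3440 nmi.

Great circle: cos σ = sin φ₁ sin φ₂ + cos φ₁ cos φ₂ cos Δλ,  σ = 2.0437 rad → d_gc = 7030.4 nmi
Rhumb line: Δψ = -0.4851, q = Δφ/Δψ = 0.9606, d_rh = R√(Δφ²+q²Δλ²) = 7171.4 nmi
Excess = 7171.4 − 7030.4 = 141.0 ≈ 141 nmi

141 nmi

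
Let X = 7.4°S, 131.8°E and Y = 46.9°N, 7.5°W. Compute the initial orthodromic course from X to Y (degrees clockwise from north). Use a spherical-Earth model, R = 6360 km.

325.9°

θ = atan2( sin Δλ·cos φ₂ ,  cos φ₁ sin φ₂ − sin φ₁ cos φ₂ cos Δλ )
  = atan2(-0.4456, +0.6574) = 325.87°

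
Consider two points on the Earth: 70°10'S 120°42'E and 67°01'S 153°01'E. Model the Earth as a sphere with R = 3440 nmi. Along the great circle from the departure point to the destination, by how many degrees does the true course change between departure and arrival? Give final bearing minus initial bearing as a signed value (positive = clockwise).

Initial bearing θ₁ = atan2(sin Δλ cos φ₂, cos φ₁ sin φ₂ − sin φ₁ cos φ₂ cos Δλ) = 90.53°
Final bearing θ₂ = (initial bearing from the destination back to the start) + 180° = 60.33°
Δθ = θ₂ − θ₁ = -30.2°

-30.2°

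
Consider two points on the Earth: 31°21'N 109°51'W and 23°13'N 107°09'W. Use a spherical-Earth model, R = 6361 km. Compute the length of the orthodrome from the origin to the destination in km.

cos σ = sin φ₁ sin φ₂ + cos φ₁ cos φ₂ cos Δλ
      = sin(31.35°)sin(23.22°) + cos(31.35°)cos(23.22°)cos(2.70°) = 0.9891
σ = 8.479° → d = Rσ = 6361·0.14798 = 941 km

941 km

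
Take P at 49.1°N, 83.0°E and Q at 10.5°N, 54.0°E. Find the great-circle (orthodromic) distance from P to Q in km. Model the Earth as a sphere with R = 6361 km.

5052 km

Haversine: a = sin²(Δφ/2)+cos φ₁ cos φ₂ sin²(Δλ/2) = 0.14960;  σ = 2·atan2(√a,√(1−a))
σ = 45.508° → d = Rσ = 6361·0.79427 = 5052 km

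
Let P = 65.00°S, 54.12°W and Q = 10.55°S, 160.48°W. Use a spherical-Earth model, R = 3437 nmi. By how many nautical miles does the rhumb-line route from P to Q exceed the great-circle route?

Great circle: cos σ = sin φ₁ sin φ₂ + cos φ₁ cos φ₂ cos Δλ,  σ = 1.5219 rad → d_gc = 5230.7 nmi
Rhumb line: Δψ = +1.3213, q = Δφ/Δψ = 0.7193, d_rh = R√(Δφ²+q²Δλ²) = 5632.7 nmi
Excess = 5632.7 − 5230.7 = 402.0 ≈ 402 nmi

402 nmi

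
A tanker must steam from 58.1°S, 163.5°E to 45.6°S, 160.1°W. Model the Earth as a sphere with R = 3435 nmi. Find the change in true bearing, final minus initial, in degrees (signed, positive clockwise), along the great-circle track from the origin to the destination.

-29.2°

Initial bearing θ₁ = atan2(sin Δλ cos φ₂, cos φ₁ sin φ₂ − sin φ₁ cos φ₂ cos Δλ) = 76.39°
Final bearing θ₂ = (initial bearing from the destination back to the start) + 180° = 47.23°
Δθ = θ₂ − θ₁ = -29.2°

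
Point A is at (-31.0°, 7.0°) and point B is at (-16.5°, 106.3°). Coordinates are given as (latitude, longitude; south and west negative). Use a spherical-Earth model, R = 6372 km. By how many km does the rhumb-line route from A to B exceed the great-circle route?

Great circle: cos σ = sin φ₁ sin φ₂ + cos φ₁ cos φ₂ cos Δλ,  σ = 1.5573 rad → d_gc = 9923.3 km
Rhumb line: Δψ = +0.2775, q = Δφ/Δψ = 0.9119, d_rh = R√(Δφ²+q²Δλ²) = 10198.9 km
Excess = 10198.9 − 9923.3 = 275.6 ≈ 276 km

276 km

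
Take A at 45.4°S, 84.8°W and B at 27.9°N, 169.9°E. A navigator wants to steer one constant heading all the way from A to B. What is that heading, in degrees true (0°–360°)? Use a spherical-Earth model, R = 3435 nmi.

Δψ = ln[tan(π/4+φ₂/2)/tan(π/4+φ₁/2)] = +1.3987
Δλ = -1.8378 rad (taken the short way round)
course = atan2(Δλ, Δψ) = 307.27°

307.3°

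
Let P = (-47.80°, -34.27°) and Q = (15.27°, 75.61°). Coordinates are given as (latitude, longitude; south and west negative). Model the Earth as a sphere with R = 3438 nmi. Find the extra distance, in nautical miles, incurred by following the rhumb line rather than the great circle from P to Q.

169 nmi

Great circle: cos σ = sin φ₁ sin φ₂ + cos φ₁ cos φ₂ cos Δλ,  σ = 1.9992 rad → d_gc = 6873.4 nmi
Rhumb line: Δψ = +1.2220, q = Δφ/Δψ = 0.9008, d_rh = R√(Δφ²+q²Δλ²) = 7042.6 nmi
Excess = 7042.6 − 6873.4 = 169.2 ≈ 169 nmi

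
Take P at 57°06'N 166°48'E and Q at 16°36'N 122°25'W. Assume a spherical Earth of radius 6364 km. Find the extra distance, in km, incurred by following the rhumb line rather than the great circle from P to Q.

200 km

Great circle: cos σ = sin φ₁ sin φ₂ + cos φ₁ cos φ₂ cos Δλ,  σ = 1.1470 rad → d_gc = 7299.68 km
Rhumb line: Δψ = -0.9260, q = Δφ/Δψ = 0.7633, d_rh = R√(Δφ²+q²Δλ²) = 7500.17 km
Excess = 7500.17 − 7299.68 = 200.49 ≈ 200 km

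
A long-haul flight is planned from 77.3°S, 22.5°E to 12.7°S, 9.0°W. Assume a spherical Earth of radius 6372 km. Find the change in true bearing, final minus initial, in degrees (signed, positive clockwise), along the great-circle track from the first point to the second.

+26.6°

Initial bearing θ₁ = atan2(sin Δλ cos φ₂, cos φ₁ sin φ₂ − sin φ₁ cos φ₂ cos Δλ) = 326.26°
Final bearing θ₂ = (initial bearing from the destination back to the start) + 180° = 352.81°
Δθ = θ₂ − θ₁ = +26.6°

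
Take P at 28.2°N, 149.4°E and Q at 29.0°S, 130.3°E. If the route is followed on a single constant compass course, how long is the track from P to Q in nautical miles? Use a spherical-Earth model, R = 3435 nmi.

Rhumb course C = atan2(Δλ, Δψ) with Δψ = ln[tan(π/4+φ₂/2)/tan(π/4+φ₁/2)] = -1.0426, Δλ = -0.3334 → C = 197.73°
d = R·|Δφ| / |cos C| = 3435·0.99833 / 0.95250 = 3600 nmi

3600 nmi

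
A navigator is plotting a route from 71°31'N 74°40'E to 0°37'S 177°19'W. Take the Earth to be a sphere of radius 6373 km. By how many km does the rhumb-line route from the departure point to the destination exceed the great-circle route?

Great circle: cos σ = sin φ₁ sin φ₂ + cos φ₁ cos φ₂ cos Δλ,  σ = 1.6793 rad → d_gc = 10702.0 km
Rhumb line: Δψ = -1.8265, q = Δφ/Δψ = 0.6893, d_rh = R√(Δφ²+q²Δλ²) = 11530.6 km
Excess = 11530.6 − 10702.0 = 828.6 ≈ 829 km

829 km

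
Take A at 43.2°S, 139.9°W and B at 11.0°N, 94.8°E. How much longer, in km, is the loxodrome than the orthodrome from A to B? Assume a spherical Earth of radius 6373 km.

Great circle: cos σ = sin φ₁ sin φ₂ + cos φ₁ cos φ₂ cos Δλ,  σ = 2.1461 rad → d_gc = 13677.3 km
Rhumb line: Δψ = +1.0308, q = Δφ/Δψ = 0.9177, d_rh = R√(Δφ²+q²Δλ²) = 14139.7 km
Excess = 14139.7 − 13677.3 = 462.4 ≈ 462 km

462 km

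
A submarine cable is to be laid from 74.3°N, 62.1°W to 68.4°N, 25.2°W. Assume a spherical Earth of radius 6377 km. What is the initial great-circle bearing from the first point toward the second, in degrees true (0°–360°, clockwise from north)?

98.2°

N = sin Δλ·cos φ₂ = +0.2210;  D = cos φ₁ sin φ₂ − sin φ₁ cos φ₂ cos Δλ = -0.0318
initial course = atan2(N, D) = 98.19°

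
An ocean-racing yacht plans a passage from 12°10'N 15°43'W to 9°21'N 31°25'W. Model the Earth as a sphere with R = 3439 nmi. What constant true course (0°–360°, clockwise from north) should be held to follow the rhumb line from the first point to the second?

259.6°

Meridional parts: M(φ₁)=+0.2140, M(φ₂)=+0.1639 → ΔM = -0.0500;  Δλ = -0.2740 rad
tan C = Δλ / ΔM = +5.4754 → C = 259.65°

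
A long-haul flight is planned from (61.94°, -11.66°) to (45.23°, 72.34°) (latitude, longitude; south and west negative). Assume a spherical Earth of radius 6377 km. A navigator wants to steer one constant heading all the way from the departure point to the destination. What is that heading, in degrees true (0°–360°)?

Δψ = ln[tan(π/4+φ₂/2)/tan(π/4+φ₁/2)] = -0.4997
Δλ = +1.4661 rad (taken the short way round)
course = atan2(Δλ, Δψ) = 108.82°

108.8°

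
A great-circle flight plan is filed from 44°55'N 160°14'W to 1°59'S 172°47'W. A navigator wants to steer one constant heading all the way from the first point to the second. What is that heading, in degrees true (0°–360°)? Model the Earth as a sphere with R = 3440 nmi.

Meridional parts: M(φ₁)=+0.8793, M(φ₂)=-0.0346 → ΔM = -0.9139;  Δλ = -0.2190 rad
tan C = Δλ / ΔM = +0.2397 → C = 193.48°

193.5°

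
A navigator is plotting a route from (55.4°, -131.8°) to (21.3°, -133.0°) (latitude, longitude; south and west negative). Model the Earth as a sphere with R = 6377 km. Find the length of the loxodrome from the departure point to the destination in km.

Rhumb course C = atan2(Δλ, Δψ) with Δψ = ln[tan(π/4+φ₂/2)/tan(π/4+φ₁/2)] = -0.7858, Δλ = -0.0209 → C = 181.53°
d = R·|Δφ| / |cos C| = 6377·0.59516 / 0.99965 = 3797 km

3797 km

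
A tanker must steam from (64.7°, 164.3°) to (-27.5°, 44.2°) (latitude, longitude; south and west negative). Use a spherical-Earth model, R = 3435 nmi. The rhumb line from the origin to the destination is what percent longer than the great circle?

5.0%

Great circle: σ = 2.2238 rad → d_gc = Rσ = 7638.7 nmi
Rhumb: Δφ = -1.6092, Δλ = -2.0961, Δψ = -1.9937, q = Δφ/Δψ = 0.8072 → d_rh = R√(Δφ²+q²Δλ²) = 8020.6 nmi
Excess = (8020.6 − 7638.7) / 7638.7 = 381.9 / 7638.7 = 5.00% ≈ 5.0%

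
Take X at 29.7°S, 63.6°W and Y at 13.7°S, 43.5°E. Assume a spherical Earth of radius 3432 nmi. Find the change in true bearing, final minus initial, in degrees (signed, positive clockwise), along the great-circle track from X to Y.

-53.6°

Initial bearing θ₁ = atan2(sin Δλ cos φ₂, cos φ₁ sin φ₂ − sin φ₁ cos φ₂ cos Δλ) = 110.50°
Final bearing θ₂ = (initial bearing from the destination back to the start) + 180° = 56.87°
Δθ = θ₂ − θ₁ = -53.6°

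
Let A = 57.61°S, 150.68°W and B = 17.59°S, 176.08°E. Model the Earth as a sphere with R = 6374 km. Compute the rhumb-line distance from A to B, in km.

Rhumb course C = atan2(Δλ, Δψ) with Δψ = ln[tan(π/4+φ₂/2)/tan(π/4+φ₁/2)] = +0.9244, Δλ = -0.5801 → C = 327.89°
d = R·|Δφ| / |cos C| = 6374·0.69848 / 0.84702 = 5256 km

5256 km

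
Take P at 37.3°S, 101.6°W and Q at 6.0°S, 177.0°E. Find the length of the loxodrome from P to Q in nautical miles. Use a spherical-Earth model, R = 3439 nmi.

Rhumb course C = atan2(Δλ, Δψ) with Δψ = ln[tan(π/4+φ₂/2)/tan(π/4+φ₁/2)] = +0.5976, Δλ = -1.4207 → C = 292.82°
d = R·|Δφ| / |cos C| = 3439·0.54629 / 0.38776 = 4845 nmi

4845 nmi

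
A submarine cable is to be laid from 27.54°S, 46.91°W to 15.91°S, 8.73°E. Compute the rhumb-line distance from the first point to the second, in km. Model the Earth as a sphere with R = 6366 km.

Rhumb course C = atan2(Δλ, Δψ) with Δψ = ln[tan(π/4+φ₂/2)/tan(π/4+φ₁/2)] = +0.2190, Δλ = +0.9711 → C = 77.29°
d = R·|Δφ| / |cos C| = 6366·0.20298 / 0.21999 = 5874 km

5874 km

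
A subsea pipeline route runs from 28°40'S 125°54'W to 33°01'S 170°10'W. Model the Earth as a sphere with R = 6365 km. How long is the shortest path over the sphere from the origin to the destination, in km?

Haversine: a = sin²(Δφ/2)+cos φ₁ cos φ₂ sin²(Δλ/2) = 0.10588;  σ = 2·atan2(√a,√(1−a))
σ = 37.978° → d = Rσ = 6365·0.66285 = 4219 km

4219 km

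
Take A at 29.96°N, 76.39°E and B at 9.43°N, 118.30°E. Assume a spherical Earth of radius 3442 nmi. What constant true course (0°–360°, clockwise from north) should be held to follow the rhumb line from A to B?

117.6°

Meridional parts: M(φ₁)=+0.5485, M(φ₂)=+0.1653 → ΔM = -0.3832;  Δλ = +0.7315 rad
tan C = Δλ / ΔM = -1.9090 → C = 117.65°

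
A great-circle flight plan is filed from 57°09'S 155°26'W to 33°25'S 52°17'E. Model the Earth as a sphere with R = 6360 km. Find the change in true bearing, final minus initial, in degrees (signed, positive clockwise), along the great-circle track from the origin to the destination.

Initial bearing θ₁ = atan2(sin Δλ cos φ₂, cos φ₁ sin φ₂ − sin φ₁ cos φ₂ cos Δλ) = 202.89°
Final bearing θ₂ = (initial bearing from the destination back to the start) + 180° = 345.36°
Δθ = θ₂ − θ₁ = +142.5°

+142.5°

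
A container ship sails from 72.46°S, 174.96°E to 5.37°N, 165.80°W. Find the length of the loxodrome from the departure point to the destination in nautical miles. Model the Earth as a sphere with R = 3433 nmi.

4731 nmi

Rhumb course C = atan2(Δλ, Δψ) with Δψ = ln[tan(π/4+φ₂/2)/tan(π/4+φ₁/2)] = +1.9629, Δλ = +0.3358 → C = 9.71°
d = R·|Δφ| / |cos C| = 3433·1.35839 / 0.98568 = 4731 nmi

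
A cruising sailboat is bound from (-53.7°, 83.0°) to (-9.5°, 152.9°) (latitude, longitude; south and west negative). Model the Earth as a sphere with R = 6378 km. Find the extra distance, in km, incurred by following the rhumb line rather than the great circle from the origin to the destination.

166 km

Great circle: cos σ = sin φ₁ sin φ₂ + cos φ₁ cos φ₂ cos Δλ,  σ = 1.2306 rad → d_gc = 7848.7 km
Rhumb line: Δψ = +0.9487, q = Δφ/Δψ = 0.8131, d_rh = R√(Δφ²+q²Δλ²) = 8014.9 km
Excess = 8014.9 − 7848.7 = 166.2 ≈ 166 km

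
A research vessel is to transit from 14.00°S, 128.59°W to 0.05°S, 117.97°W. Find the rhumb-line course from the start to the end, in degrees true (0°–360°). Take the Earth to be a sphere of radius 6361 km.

37.0°

Δψ = ln[tan(π/4+φ₂/2)/tan(π/4+φ₁/2)] = +0.2459
Δλ = +0.1854 rad (taken the short way round)
course = atan2(Δλ, Δψ) = 37.00°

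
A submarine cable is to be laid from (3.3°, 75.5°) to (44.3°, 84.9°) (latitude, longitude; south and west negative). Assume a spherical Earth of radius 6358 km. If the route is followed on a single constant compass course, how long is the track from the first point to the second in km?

Rhumb course C = atan2(Δλ, Δψ) with Δψ = ln[tan(π/4+φ₂/2)/tan(π/4+φ₁/2)] = +0.8066, Δλ = +0.1641 → C = 11.50°
d = R·|Δφ| / |cos C| = 6358·0.71558 / 0.97993 = 4643 km

4643 km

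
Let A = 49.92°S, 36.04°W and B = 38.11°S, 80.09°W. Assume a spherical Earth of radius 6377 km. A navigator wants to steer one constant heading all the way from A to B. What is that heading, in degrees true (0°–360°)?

290.5°

Δψ = ln[tan(π/4+φ₂/2)/tan(π/4+φ₁/2)] = +0.2881
Δλ = -0.7688 rad (taken the short way round)
course = atan2(Δλ, Δψ) = 290.54°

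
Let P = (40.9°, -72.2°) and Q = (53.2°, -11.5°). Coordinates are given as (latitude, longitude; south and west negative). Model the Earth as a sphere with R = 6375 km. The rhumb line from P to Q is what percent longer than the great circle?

2.7%

Great circle: σ = 0.7290 rad → d_gc = Rσ = 4647.3 km
Rhumb: Δφ = +0.2147, Δλ = +1.0594, Δψ = +0.3171, q = Δφ/Δψ = 0.6770 → d_rh = R√(Δφ²+q²Δλ²) = 4772.8 km
Excess = (4772.8 − 4647.3) / 4647.3 = 125.5 / 4647.3 = 2.70% ≈ 2.7%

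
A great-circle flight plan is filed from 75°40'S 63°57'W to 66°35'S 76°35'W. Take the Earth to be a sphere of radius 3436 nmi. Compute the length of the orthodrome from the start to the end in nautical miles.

Haversine: a = sin²(Δφ/2)+cos φ₁ cos φ₂ sin²(Δλ/2) = 0.00746;  σ = 2·atan2(√a,√(1−a))
σ = 9.910° → d = Rσ = 3436·0.17297 = 594 nmi

594 nmi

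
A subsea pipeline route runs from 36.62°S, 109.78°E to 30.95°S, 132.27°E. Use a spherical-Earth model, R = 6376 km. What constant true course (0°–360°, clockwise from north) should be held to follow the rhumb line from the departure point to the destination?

73.1°

Meridional parts: M(φ₁)=-0.6877, M(φ₂)=-0.5685 → ΔM = +0.1192;  Δλ = +0.3925 rad
tan C = Δλ / ΔM = +3.2941 → C = 73.11°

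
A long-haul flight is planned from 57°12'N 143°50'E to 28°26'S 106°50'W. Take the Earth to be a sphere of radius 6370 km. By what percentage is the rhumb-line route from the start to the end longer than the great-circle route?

Great circle: σ = 2.1627 rad → d_gc = Rσ = 13776.3 km
Rhumb: Δφ = -1.4946, Δλ = +1.9082, Δψ = -1.7411, q = Δφ/Δψ = 0.8584 → d_rh = R√(Δφ²+q²Δλ²) = 14125.1 km
Excess = (14125.1 − 13776.3) / 13776.3 = 348.8 / 13776.3 = 2.53% ≈ 2.5%

2.5%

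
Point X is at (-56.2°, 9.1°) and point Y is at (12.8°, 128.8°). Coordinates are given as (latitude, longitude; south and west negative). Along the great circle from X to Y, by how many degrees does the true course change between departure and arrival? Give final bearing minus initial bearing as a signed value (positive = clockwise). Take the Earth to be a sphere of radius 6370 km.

At departure: θ₁ = atan2(sin Δλ cos φ₂, cos φ₁ sin φ₂ − sin φ₁ cos φ₂ cos Δλ) = 108.18°
At arrival: θ₂ = atan2(sin Δλ cos φ₁, −cos φ₂ sin φ₁ + sin φ₂ cos φ₁ cos Δλ) = 32.82°
Δθ = θ₂ − θ₁ = -75.4°

-75.4°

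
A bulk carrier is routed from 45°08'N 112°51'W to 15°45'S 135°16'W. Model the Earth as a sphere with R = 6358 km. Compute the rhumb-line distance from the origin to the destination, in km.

Rhumb course C = atan2(Δλ, Δψ) with Δψ = ln[tan(π/4+φ₂/2)/tan(π/4+φ₁/2)] = -1.1631, Δλ = -0.3912 → C = 198.59°
d = R·|Δφ| / |cos C| = 6358·1.06261 / 0.94781 = 7128 km

7128 km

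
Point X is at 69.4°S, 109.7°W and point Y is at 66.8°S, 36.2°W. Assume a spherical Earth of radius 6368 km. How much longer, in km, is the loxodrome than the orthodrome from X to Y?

Great circle: cos σ = sin φ₁ sin φ₂ + cos φ₁ cos φ₂ cos Δλ,  σ = 0.4516 rad → d_gc = 2876.1 km
Rhumb line: Δψ = +0.1218, q = Δφ/Δψ = 0.3726, d_rh = R√(Δφ²+q²Δλ²) = 3057.1 km
Excess = 3057.1 − 2876.1 = 181.0 ≈ 181 km

181 km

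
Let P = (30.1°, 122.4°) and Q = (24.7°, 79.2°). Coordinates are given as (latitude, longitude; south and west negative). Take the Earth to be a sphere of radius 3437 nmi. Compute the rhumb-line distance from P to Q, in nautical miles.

Rhumb course C = atan2(Δλ, Δψ) with Δψ = ln[tan(π/4+φ₂/2)/tan(π/4+φ₁/2)] = -0.1062, Δλ = -0.7540 → C = 261.98°
d = R·|Δφ| / |cos C| = 3437·0.09425 / 0.13950 = 2322 nmi

2322 nmi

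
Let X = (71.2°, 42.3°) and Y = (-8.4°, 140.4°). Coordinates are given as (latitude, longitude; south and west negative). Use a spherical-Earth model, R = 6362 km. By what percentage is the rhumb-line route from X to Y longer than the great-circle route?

Great circle: σ = 1.7550 rad → d_gc = Rσ = 11165.6 km
Rhumb: Δφ = -1.3893, Δλ = +1.7122, Δψ = -1.9456, q = Δφ/Δψ = 0.7141 → d_rh = R√(Δφ²+q²Δλ²) = 11773.7 km
Excess = (11773.7 − 11165.6) / 11165.6 = 608.1 / 11165.6 = 5.446% ≈ 5.4%

5.4%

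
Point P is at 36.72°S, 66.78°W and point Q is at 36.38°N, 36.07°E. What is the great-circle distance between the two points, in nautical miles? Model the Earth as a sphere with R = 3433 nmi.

cos σ = sin φ₁ sin φ₂ + cos φ₁ cos φ₂ cos Δλ
      = sin(-36.72°)sin(36.38°) + cos(-36.72°)cos(36.38°)cos(102.85°) = -0.4982
σ = 119.879° → d = Rσ = 3433·2.09228 = 7183 nmi

7183 nmi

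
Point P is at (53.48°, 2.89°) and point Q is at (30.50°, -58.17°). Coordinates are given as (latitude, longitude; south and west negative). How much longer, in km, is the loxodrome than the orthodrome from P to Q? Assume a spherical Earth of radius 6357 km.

127 km

Great circle: cos σ = sin φ₁ sin φ₂ + cos φ₁ cos φ₂ cos Δλ,  σ = 0.8553 rad → d_gc = 5437.0 km
Rhumb line: Δψ = -0.5494, q = Δφ/Δψ = 0.7300, d_rh = R√(Δφ²+q²Δλ²) = 5564.0 km
Excess = 5564.0 − 5437.0 = 127.0 ≈ 127 km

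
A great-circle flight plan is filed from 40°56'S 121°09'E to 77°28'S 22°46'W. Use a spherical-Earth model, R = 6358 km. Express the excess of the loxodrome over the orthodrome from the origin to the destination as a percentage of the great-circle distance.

Great circle: σ = 1.0390 rad → d_gc = Rσ = 6606.0 km
Rhumb: Δφ = -0.6376, Δλ = -2.5118, Δψ = -1.4247, q = Δφ/Δψ = 0.4476 → d_rh = R√(Δφ²+q²Δλ²) = 8217.3 km
Excess = (8217.3 − 6606.0) / 6606.0 = 1611.3 / 6606.0 = 24.39% ≈ 24.4%

24.4%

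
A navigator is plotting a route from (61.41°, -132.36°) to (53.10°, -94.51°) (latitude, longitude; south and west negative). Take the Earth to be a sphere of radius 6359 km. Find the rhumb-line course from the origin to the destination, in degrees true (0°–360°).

Meridional parts: M(φ₁)=+1.3673, M(φ₂)=+1.0977 → ΔM = -0.2695;  Δλ = +0.6606 rad
tan C = Δλ / ΔM = -2.4510 → C = 112.20°

112.2°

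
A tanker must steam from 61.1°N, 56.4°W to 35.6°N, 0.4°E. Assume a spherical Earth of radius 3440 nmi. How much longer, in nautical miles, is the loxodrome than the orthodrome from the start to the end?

Great circle: cos σ = sin φ₁ sin φ₂ + cos φ₁ cos φ₂ cos Δλ,  σ = 0.7601 rad → d_gc = 2614.59 nmi
Rhumb line: Δψ = -0.6903, q = Δφ/Δψ = 0.6447, d_rh = R√(Δφ²+q²Δλ²) = 2679.11 nmi
Excess = 2679.11 − 2614.59 = 64.52 ≈ 65 nmi

65 nmi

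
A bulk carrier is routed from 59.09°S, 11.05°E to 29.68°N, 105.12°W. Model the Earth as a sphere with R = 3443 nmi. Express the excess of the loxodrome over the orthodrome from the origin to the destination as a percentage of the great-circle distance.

Great circle: σ = 2.2417 rad → d_gc = Rσ = 7718.0 nmi
Rhumb: Δφ = +1.5493, Δλ = -2.0275, Δψ = +1.8285, q = Δφ/Δψ = 0.8473 → d_rh = R√(Δφ²+q²Δλ²) = 7965.1 nmi
Excess = (7965.1 − 7718.0) / 7718.0 = 247.1 / 7718.0 = 3.20% ≈ 3.2%

3.2%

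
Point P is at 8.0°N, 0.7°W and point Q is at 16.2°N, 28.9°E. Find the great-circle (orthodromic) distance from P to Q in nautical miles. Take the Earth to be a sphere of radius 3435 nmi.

1801 nmi

cos σ = sin φ₁ sin φ₂ + cos φ₁ cos φ₂ cos Δλ
      = sin(8.00°)sin(16.20°) + cos(8.00°)cos(16.20°)cos(29.60°) = 0.8657
σ = 30.040° → d = Rσ = 3435·0.52430 = 1801 nmi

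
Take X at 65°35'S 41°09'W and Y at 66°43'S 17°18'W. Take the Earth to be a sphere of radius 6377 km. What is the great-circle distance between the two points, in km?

Haversine: a = sin²(Δφ/2)+cos φ₁ cos φ₂ sin²(Δλ/2) = 0.00707;  σ = 2·atan2(√a,√(1−a))
σ = 9.650° → d = Rσ = 6377·0.16842 = 1074 km

1074 km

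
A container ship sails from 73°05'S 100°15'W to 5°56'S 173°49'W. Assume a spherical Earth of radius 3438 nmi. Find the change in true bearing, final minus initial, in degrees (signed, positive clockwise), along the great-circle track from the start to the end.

+59.4°

Initial bearing θ₁ = atan2(sin Δλ cos φ₂, cos φ₁ sin φ₂ − sin φ₁ cos φ₂ cos Δλ) = 284.07°
Final bearing θ₂ = (initial bearing from the destination back to the start) + 180° = 343.51°
Δθ = θ₂ − θ₁ = +59.4°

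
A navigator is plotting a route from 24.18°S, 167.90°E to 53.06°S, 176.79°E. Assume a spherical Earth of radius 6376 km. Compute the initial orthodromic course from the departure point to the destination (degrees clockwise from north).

N = sin Δλ·cos φ₂ = +0.0929;  D = cos φ₁ sin φ₂ − sin φ₁ cos φ₂ cos Δλ = -0.4859
initial course = atan2(N, D) = 169.18°

169.2°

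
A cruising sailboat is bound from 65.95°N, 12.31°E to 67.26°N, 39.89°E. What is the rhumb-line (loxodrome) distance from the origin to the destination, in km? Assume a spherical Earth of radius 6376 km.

Δψ = ln[tan(π/4+φ₂/2)/tan(π/4+φ₁/2)] = +0.0576;  Δφ = +0.0229 rad,  Δλ = +0.4814 rad
q = Δφ/Δψ = 0.3970
d = R·√(Δφ² + q²Δλ²) = 6376·0.19245 = 1227 km

1227 km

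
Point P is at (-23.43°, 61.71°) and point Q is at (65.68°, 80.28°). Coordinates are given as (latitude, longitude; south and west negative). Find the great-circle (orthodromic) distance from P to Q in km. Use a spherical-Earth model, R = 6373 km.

10037 km

Haversine: a = sin²(Δφ/2)+cos φ₁ cos φ₂ sin²(Δλ/2) = 0.50207;  σ = 2·atan2(√a,√(1−a))
σ = 90.237° → d = Rσ = 6373·1.57494 = 10037 km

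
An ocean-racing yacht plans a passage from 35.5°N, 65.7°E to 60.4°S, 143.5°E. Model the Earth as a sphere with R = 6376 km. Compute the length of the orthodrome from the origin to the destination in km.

Haversine: a = sin²(Δφ/2)+cos φ₁ cos φ₂ sin²(Δλ/2) = 0.70997;  σ = 2·atan2(√a,√(1−a))
σ = 114.831° → d = Rσ = 6376·2.00417 = 12779 km

12779 km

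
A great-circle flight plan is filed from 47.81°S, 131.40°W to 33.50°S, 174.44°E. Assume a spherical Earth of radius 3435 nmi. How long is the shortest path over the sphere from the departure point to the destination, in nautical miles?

Haversine: a = sin²(Δφ/2)+cos φ₁ cos φ₂ sin²(Δλ/2) = 0.13157;  σ = 2·atan2(√a,√(1−a))
σ = 42.536° → d = Rσ = 3435·0.74239 = 2550 nmi

2550 nmi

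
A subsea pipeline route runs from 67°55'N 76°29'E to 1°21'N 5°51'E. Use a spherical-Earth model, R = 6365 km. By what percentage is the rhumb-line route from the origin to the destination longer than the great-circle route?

2.8%

Great circle: σ = 1.4238 rad → d_gc = Rσ = 9062.5 km
Rhumb: Δφ = -1.1618, Δλ = -1.2328, Δψ = -1.6105, q = Δφ/Δψ = 0.7214 → d_rh = R√(Δφ²+q²Δλ²) = 9312.7 km
Excess = (9312.7 − 9062.5) / 9062.5 = 250.2 / 9062.5 = 2.76% ≈ 2.8%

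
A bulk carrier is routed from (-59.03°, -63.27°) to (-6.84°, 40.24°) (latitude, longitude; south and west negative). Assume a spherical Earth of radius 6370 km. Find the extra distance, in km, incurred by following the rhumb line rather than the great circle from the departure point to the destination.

598 km

Great circle: cos σ = sin φ₁ sin φ₂ + cos φ₁ cos φ₂ cos Δλ,  σ = 1.5880 rad → d_gc = 10115.8 km
Rhumb line: Δψ = +1.1639, q = Δφ/Δψ = 0.7826, d_rh = R√(Δφ²+q²Δλ²) = 10713.5 km
Excess = 10713.5 − 10115.8 = 597.7 ≈ 598 km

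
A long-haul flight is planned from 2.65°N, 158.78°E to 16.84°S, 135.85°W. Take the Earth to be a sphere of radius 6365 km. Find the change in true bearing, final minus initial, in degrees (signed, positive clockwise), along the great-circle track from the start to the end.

At departure: θ₁ = atan2(sin Δλ cos φ₂, cos φ₁ sin φ₂ − sin φ₁ cos φ₂ cos Δλ) = 109.48°
At arrival: θ₂ = atan2(sin Δλ cos φ₁, −cos φ₂ sin φ₁ + sin φ₂ cos φ₁ cos Δλ) = 100.29°
Δθ = θ₂ − θ₁ = -9.2°

-9.2°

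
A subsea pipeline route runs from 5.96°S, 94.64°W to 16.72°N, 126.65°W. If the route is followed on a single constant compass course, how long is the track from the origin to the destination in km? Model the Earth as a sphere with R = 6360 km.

4323 km

Δψ = ln[tan(π/4+φ₂/2)/tan(π/4+φ₁/2)] = +0.4003;  Δφ = +0.3958 rad,  Δλ = -0.5587 rad
q = Δφ/Δψ = 0.9890
d = R·√(Δφ² + q²Δλ²) = 6360·0.67967 = 4323 km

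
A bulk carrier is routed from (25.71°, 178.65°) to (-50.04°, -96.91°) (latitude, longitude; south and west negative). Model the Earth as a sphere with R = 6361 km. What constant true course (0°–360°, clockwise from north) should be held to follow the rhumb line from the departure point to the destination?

135.1°

Meridional parts: M(φ₁)=+0.4646, M(φ₂)=-1.0118 → ΔM = -1.4764;  Δλ = +1.4738 rad
tan C = Δλ / ΔM = -0.9982 → C = 135.05°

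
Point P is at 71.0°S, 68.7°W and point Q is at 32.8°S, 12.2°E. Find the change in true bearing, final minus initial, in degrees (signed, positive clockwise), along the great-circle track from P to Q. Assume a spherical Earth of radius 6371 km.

At departure: θ₁ = atan2(sin Δλ cos φ₂, cos φ₁ sin φ₂ − sin φ₁ cos φ₂ cos Δλ) = 93.49°
At arrival: θ₂ = atan2(sin Δλ cos φ₁, −cos φ₂ sin φ₁ + sin φ₂ cos φ₁ cos Δλ) = 22.74°
Δθ = θ₂ − θ₁ = -70.7°

-70.7°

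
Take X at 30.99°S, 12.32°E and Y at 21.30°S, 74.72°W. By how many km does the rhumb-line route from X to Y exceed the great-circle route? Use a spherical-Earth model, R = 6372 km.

199 km

Great circle: cos σ = sin φ₁ sin φ₂ + cos φ₁ cos φ₂ cos Δλ,  σ = 1.3405 rad → d_gc = 8541.6 km
Rhumb line: Δψ = +0.1887, q = Δφ/Δψ = 0.8961, d_rh = R√(Δφ²+q²Δλ²) = 8740.8 km
Excess = 8740.8 − 8541.6 = 199.2 ≈ 199 km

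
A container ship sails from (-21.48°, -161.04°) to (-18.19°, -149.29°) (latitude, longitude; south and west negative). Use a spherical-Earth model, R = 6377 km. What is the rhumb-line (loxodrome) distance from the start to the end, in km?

Δψ = ln[tan(π/4+φ₂/2)/tan(π/4+φ₁/2)] = +0.0611;  Δφ = +0.0574 rad,  Δλ = +0.2051 rad
q = Δφ/Δψ = 0.9405
d = R·√(Δφ² + q²Δλ²) = 6377·0.20124 = 1283 km

1283 km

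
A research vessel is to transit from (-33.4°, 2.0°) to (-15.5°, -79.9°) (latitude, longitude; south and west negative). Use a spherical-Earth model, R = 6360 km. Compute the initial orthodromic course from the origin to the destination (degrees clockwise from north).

261.2°

θ = atan2( sin Δλ·cos φ₂ ,  cos φ₁ sin φ₂ − sin φ₁ cos φ₂ cos Δλ )
  = atan2(-0.9540, -0.1484) = 261.16°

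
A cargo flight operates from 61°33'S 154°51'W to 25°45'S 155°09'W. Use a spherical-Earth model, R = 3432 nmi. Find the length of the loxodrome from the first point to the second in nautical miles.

2144 nmi

Rhumb course C = atan2(Δλ, Δψ) with Δψ = ln[tan(π/4+φ₂/2)/tan(π/4+φ₁/2)] = +0.9070, Δλ = -0.0052 → C = 359.67°
d = R·|Δφ| / |cos C| = 3432·0.62483 / 0.99998 = 2144 nmi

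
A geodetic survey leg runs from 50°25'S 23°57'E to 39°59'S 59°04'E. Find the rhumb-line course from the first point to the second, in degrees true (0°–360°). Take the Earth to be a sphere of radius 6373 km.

Δψ = ln[tan(π/4+φ₂/2)/tan(π/4+φ₁/2)] = +0.2595
Δλ = +0.6129 rad (taken the short way round)
course = atan2(Δλ, Δψ) = 67.05°

67.1°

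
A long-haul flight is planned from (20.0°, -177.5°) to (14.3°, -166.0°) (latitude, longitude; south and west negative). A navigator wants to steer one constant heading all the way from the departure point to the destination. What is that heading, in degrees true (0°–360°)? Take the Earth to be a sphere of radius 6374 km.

117.4°

Meridional parts: M(φ₁)=+0.3564, M(φ₂)=+0.2522 → ΔM = -0.1042;  Δλ = +0.2007 rad
tan C = Δλ / ΔM = -1.9269 → C = 117.43°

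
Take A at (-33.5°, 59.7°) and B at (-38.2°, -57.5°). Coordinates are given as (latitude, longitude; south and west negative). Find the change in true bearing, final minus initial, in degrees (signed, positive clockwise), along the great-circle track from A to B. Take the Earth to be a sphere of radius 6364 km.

+87.7°

At departure: θ₁ = atan2(sin Δλ cos φ₂, cos φ₁ sin φ₂ − sin φ₁ cos φ₂ cos Δλ) = 224.39°
At arrival: θ₂ = atan2(sin Δλ cos φ₁, −cos φ₂ sin φ₁ + sin φ₂ cos φ₁ cos Δλ) = 312.07°
Δθ = θ₂ − θ₁ = +87.7°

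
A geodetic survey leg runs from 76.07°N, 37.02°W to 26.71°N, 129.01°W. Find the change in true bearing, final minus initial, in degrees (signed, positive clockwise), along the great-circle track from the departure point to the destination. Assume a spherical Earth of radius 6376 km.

-83.4°

Initial bearing θ₁ = atan2(sin Δλ cos φ₂, cos φ₁ sin φ₂ − sin φ₁ cos φ₂ cos Δλ) = 278.81°
Final bearing θ₂ = (initial bearing from the destination back to the start) + 180° = 195.45°
Δθ = θ₂ − θ₁ = -83.4°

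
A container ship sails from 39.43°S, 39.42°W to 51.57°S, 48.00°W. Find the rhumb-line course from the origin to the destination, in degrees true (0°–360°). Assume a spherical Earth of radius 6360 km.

206.2°

Meridional parts: M(φ₁)=-0.7500, M(φ₂)=-1.0540 → ΔM = -0.3041;  Δλ = -0.1497 rad
tan C = Δλ / ΔM = +0.4925 → C = 206.22°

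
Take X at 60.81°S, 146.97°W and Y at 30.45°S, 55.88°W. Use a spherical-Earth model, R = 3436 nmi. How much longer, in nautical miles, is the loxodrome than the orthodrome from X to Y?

250 nmi

Great circle: cos σ = sin φ₁ sin φ₂ + cos φ₁ cos φ₂ cos Δλ,  σ = 1.1214 rad → d_gc = 3853.1 nmi
Rhumb line: Δψ = +0.7872, q = Δφ/Δψ = 0.6731, d_rh = R√(Δφ²+q²Δλ²) = 4103.1 nmi
Excess = 4103.1 − 3853.1 = 250.0 ≈ 250 nmi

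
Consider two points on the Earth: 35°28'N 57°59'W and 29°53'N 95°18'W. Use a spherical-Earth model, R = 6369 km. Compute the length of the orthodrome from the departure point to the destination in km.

3525 km

Haversine: a = sin²(Δφ/2)+cos φ₁ cos φ₂ sin²(Δλ/2) = 0.07465;  σ = 2·atan2(√a,√(1−a))
σ = 31.712° → d = Rσ = 6369·0.55348 = 3525 km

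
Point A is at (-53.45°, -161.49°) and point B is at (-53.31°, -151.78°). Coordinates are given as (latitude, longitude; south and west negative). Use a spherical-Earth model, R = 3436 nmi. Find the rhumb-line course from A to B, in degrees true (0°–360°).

88.6°

Δψ = ln[tan(π/4+φ₂/2)/tan(π/4+φ₁/2)] = +0.0041
Δλ = +0.1695 rad (taken the short way round)
course = atan2(Δλ, Δψ) = 88.62°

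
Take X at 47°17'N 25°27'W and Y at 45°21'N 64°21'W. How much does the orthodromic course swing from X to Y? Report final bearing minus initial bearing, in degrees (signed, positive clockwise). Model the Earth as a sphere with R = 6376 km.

At departure: θ₁ = atan2(sin Δλ cos φ₂, cos φ₁ sin φ₂ − sin φ₁ cos φ₂ cos Δλ) = 280.37°
At arrival: θ₂ = atan2(sin Δλ cos φ₁, −cos φ₂ sin φ₁ + sin φ₂ cos φ₁ cos Δλ) = 251.72°
Δθ = θ₂ − θ₁ = -28.7°

-28.7°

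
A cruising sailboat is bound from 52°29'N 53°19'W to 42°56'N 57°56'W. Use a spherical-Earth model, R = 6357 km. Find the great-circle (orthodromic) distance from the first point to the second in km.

1114 km

Haversine: a = sin²(Δφ/2)+cos φ₁ cos φ₂ sin²(Δλ/2) = 0.00765;  σ = 2·atan2(√a,√(1−a))
σ = 10.037° → d = Rσ = 6357·0.17518 = 1114 km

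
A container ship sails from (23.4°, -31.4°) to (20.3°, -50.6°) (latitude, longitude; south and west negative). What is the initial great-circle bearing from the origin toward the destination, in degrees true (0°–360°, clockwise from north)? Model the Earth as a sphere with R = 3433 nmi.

θ = atan2( sin Δλ·cos φ₂ ,  cos φ₁ sin φ₂ − sin φ₁ cos φ₂ cos Δλ )
  = atan2(-0.3084, -0.0334) = 263.83°

263.8°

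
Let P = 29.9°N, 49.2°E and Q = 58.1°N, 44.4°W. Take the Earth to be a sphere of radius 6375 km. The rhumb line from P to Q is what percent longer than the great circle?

Great circle: σ = 1.1653 rad → d_gc = Rσ = 7429.0 km
Rhumb: Δφ = +0.4922, Δλ = -1.6336, Δψ = +0.7052, q = Δφ/Δψ = 0.6980 → d_rh = R√(Δφ²+q²Δλ²) = 7917.2 km
Excess = (7917.2 − 7429.0) / 7429.0 = 488.2 / 7429.0 = 6.57% ≈ 6.6%

6.6%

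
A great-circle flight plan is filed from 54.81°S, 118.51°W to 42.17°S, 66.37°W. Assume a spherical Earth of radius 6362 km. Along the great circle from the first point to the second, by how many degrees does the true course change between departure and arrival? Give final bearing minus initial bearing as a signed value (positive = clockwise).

-40.5°

Initial bearing θ₁ = atan2(sin Δλ cos φ₂, cos φ₁ sin φ₂ − sin φ₁ cos φ₂ cos Δλ) = 91.48°
Final bearing θ₂ = (initial bearing from the destination back to the start) + 180° = 51.01°
Δθ = θ₂ − θ₁ = -40.5°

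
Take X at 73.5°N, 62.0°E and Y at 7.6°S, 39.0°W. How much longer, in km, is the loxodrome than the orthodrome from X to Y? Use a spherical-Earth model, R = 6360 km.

694 km

Great circle: cos σ = sin φ₁ sin φ₂ + cos φ₁ cos φ₂ cos Δλ,  σ = 1.7523 rad → d_gc = 11144.7 km
Rhumb line: Δψ = -2.0641, q = Δφ/Δψ = 0.6858, d_rh = R√(Δφ²+q²Δλ²) = 11838.5 km
Excess = 11838.5 − 11144.7 = 693.8 ≈ 694 km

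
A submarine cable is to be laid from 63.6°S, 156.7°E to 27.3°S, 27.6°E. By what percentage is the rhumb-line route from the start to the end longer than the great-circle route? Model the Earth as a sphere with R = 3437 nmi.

Great circle: σ = 1.4085 rad → d_gc = Rσ = 4840.9 nmi
Rhumb: Δφ = +0.6336, Δλ = -2.2532, Δψ = +0.9545, q = Δφ/Δψ = 0.6638 → d_rh = R√(Δφ²+q²Δλ²) = 5582.6 nmi
Excess = (5582.6 − 4840.9) / 4840.9 = 741.7 / 4840.9 = 15.32% ≈ 15.3%

15.3%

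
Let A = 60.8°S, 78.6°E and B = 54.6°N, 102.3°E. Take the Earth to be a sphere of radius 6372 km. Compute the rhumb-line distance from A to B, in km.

13010 km

Δψ = ln[tan(π/4+φ₂/2)/tan(π/4+φ₁/2)] = +2.4874;  Δφ = +2.0141 rad,  Δλ = +0.4136 rad
q = Δφ/Δψ = 0.8097
d = R·√(Δφ² + q²Δλ²) = 6372·2.04177 = 13010 km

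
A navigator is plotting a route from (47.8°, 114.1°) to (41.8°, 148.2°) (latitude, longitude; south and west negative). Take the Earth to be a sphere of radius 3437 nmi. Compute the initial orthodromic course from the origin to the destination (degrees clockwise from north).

91.3°

N = sin Δλ·cos φ₂ = +0.4179;  D = cos φ₁ sin φ₂ − sin φ₁ cos φ₂ cos Δλ = -0.0096
initial course = atan2(N, D) = 91.31°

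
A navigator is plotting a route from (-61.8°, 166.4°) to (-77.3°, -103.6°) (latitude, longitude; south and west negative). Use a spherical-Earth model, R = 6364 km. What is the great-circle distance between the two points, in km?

Haversine: a = sin²(Δφ/2)+cos φ₁ cos φ₂ sin²(Δλ/2) = 0.07013;  σ = 2·atan2(√a,√(1−a))
σ = 30.712° → d = Rσ = 6364·0.53603 = 3411 km

3411 km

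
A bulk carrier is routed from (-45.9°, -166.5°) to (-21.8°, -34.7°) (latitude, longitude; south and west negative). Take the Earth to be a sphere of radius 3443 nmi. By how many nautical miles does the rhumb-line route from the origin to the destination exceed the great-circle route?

669 nmi

Great circle: cos σ = sin φ₁ sin φ₂ + cos φ₁ cos φ₂ cos Δλ,  σ = 1.7355 rad → d_gc = 5975.4 nmi
Rhumb line: Δψ = +0.5138, q = Δφ/Δψ = 0.8187, d_rh = R√(Δφ²+q²Δλ²) = 6644.1 nmi
Excess = 6644.1 − 5975.4 = 668.7 ≈ 669 nmi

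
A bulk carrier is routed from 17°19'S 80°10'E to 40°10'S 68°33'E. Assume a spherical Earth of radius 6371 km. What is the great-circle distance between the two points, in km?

Haversine: a = sin²(Δφ/2)+cos φ₁ cos φ₂ sin²(Δλ/2) = 0.04671;  σ = 2·atan2(√a,√(1−a))
σ = 24.963° → d = Rσ = 6371·0.43568 = 2776 km

2776 km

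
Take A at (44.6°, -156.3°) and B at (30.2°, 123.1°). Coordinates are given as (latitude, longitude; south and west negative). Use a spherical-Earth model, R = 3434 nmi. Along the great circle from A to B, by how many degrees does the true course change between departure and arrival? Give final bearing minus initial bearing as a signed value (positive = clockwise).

-54.9°

Initial bearing θ₁ = atan2(sin Δλ cos φ₂, cos φ₁ sin φ₂ − sin φ₁ cos φ₂ cos Δλ) = 286.90°
Final bearing θ₂ = (initial bearing from the destination back to the start) + 180° = 232.02°
Δθ = θ₂ − θ₁ = -54.9°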